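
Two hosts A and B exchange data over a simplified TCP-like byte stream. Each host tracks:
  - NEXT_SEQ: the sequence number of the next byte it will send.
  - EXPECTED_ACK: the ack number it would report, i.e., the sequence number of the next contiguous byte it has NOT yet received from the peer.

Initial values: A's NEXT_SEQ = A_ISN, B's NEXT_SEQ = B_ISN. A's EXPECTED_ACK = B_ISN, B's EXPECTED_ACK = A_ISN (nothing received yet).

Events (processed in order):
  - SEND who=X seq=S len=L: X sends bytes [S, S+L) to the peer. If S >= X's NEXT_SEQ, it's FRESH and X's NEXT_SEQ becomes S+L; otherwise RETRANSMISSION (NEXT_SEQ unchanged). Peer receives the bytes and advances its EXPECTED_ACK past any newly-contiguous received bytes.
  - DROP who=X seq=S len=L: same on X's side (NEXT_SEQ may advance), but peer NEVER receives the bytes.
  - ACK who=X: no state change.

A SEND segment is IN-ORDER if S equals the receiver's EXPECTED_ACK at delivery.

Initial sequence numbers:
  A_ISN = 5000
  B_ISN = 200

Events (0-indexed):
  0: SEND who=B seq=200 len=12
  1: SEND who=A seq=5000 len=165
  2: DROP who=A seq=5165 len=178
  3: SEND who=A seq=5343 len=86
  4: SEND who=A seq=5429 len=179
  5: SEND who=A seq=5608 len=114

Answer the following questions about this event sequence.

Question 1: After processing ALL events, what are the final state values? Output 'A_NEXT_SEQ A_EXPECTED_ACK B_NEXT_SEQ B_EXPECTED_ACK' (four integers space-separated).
Answer: 5722 212 212 5165

Derivation:
After event 0: A_seq=5000 A_ack=212 B_seq=212 B_ack=5000
After event 1: A_seq=5165 A_ack=212 B_seq=212 B_ack=5165
After event 2: A_seq=5343 A_ack=212 B_seq=212 B_ack=5165
After event 3: A_seq=5429 A_ack=212 B_seq=212 B_ack=5165
After event 4: A_seq=5608 A_ack=212 B_seq=212 B_ack=5165
After event 5: A_seq=5722 A_ack=212 B_seq=212 B_ack=5165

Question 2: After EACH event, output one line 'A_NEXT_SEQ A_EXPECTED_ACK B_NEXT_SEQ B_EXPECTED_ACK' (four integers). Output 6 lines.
5000 212 212 5000
5165 212 212 5165
5343 212 212 5165
5429 212 212 5165
5608 212 212 5165
5722 212 212 5165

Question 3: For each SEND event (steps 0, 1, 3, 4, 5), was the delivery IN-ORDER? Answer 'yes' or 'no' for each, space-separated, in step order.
Step 0: SEND seq=200 -> in-order
Step 1: SEND seq=5000 -> in-order
Step 3: SEND seq=5343 -> out-of-order
Step 4: SEND seq=5429 -> out-of-order
Step 5: SEND seq=5608 -> out-of-order

Answer: yes yes no no no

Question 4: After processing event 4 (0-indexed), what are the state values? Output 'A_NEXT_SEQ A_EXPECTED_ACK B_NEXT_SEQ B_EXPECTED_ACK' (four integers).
After event 0: A_seq=5000 A_ack=212 B_seq=212 B_ack=5000
After event 1: A_seq=5165 A_ack=212 B_seq=212 B_ack=5165
After event 2: A_seq=5343 A_ack=212 B_seq=212 B_ack=5165
After event 3: A_seq=5429 A_ack=212 B_seq=212 B_ack=5165
After event 4: A_seq=5608 A_ack=212 B_seq=212 B_ack=5165

5608 212 212 5165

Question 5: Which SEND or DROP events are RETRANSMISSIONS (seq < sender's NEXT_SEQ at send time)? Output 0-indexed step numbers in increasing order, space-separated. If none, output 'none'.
Step 0: SEND seq=200 -> fresh
Step 1: SEND seq=5000 -> fresh
Step 2: DROP seq=5165 -> fresh
Step 3: SEND seq=5343 -> fresh
Step 4: SEND seq=5429 -> fresh
Step 5: SEND seq=5608 -> fresh

Answer: none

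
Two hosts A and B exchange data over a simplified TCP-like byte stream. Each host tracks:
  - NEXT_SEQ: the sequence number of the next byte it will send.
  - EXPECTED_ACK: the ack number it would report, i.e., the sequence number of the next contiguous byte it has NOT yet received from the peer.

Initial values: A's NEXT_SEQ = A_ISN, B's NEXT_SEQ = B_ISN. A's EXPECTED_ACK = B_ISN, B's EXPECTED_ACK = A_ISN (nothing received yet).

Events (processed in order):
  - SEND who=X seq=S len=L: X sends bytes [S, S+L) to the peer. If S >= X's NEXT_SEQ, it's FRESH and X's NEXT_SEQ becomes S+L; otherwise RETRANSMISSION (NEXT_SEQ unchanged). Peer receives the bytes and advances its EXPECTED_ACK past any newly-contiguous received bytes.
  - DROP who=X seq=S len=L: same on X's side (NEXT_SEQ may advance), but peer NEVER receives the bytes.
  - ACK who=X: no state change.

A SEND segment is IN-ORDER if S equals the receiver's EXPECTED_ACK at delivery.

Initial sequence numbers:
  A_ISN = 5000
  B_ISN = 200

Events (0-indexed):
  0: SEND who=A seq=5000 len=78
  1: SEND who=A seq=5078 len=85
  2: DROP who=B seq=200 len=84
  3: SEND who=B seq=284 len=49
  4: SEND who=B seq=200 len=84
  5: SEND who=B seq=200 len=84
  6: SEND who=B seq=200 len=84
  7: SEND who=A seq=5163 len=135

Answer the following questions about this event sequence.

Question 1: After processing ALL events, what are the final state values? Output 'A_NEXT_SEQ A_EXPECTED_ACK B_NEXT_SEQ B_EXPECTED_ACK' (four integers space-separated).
After event 0: A_seq=5078 A_ack=200 B_seq=200 B_ack=5078
After event 1: A_seq=5163 A_ack=200 B_seq=200 B_ack=5163
After event 2: A_seq=5163 A_ack=200 B_seq=284 B_ack=5163
After event 3: A_seq=5163 A_ack=200 B_seq=333 B_ack=5163
After event 4: A_seq=5163 A_ack=333 B_seq=333 B_ack=5163
After event 5: A_seq=5163 A_ack=333 B_seq=333 B_ack=5163
After event 6: A_seq=5163 A_ack=333 B_seq=333 B_ack=5163
After event 7: A_seq=5298 A_ack=333 B_seq=333 B_ack=5298

Answer: 5298 333 333 5298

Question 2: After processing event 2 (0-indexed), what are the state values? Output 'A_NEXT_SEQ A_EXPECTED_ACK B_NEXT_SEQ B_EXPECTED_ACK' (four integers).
After event 0: A_seq=5078 A_ack=200 B_seq=200 B_ack=5078
After event 1: A_seq=5163 A_ack=200 B_seq=200 B_ack=5163
After event 2: A_seq=5163 A_ack=200 B_seq=284 B_ack=5163

5163 200 284 5163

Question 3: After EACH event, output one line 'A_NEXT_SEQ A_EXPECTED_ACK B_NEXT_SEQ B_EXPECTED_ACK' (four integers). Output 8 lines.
5078 200 200 5078
5163 200 200 5163
5163 200 284 5163
5163 200 333 5163
5163 333 333 5163
5163 333 333 5163
5163 333 333 5163
5298 333 333 5298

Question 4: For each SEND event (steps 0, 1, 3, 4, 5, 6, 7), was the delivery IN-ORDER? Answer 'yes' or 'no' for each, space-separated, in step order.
Step 0: SEND seq=5000 -> in-order
Step 1: SEND seq=5078 -> in-order
Step 3: SEND seq=284 -> out-of-order
Step 4: SEND seq=200 -> in-order
Step 5: SEND seq=200 -> out-of-order
Step 6: SEND seq=200 -> out-of-order
Step 7: SEND seq=5163 -> in-order

Answer: yes yes no yes no no yes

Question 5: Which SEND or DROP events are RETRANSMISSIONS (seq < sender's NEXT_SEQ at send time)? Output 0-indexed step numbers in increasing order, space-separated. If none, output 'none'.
Step 0: SEND seq=5000 -> fresh
Step 1: SEND seq=5078 -> fresh
Step 2: DROP seq=200 -> fresh
Step 3: SEND seq=284 -> fresh
Step 4: SEND seq=200 -> retransmit
Step 5: SEND seq=200 -> retransmit
Step 6: SEND seq=200 -> retransmit
Step 7: SEND seq=5163 -> fresh

Answer: 4 5 6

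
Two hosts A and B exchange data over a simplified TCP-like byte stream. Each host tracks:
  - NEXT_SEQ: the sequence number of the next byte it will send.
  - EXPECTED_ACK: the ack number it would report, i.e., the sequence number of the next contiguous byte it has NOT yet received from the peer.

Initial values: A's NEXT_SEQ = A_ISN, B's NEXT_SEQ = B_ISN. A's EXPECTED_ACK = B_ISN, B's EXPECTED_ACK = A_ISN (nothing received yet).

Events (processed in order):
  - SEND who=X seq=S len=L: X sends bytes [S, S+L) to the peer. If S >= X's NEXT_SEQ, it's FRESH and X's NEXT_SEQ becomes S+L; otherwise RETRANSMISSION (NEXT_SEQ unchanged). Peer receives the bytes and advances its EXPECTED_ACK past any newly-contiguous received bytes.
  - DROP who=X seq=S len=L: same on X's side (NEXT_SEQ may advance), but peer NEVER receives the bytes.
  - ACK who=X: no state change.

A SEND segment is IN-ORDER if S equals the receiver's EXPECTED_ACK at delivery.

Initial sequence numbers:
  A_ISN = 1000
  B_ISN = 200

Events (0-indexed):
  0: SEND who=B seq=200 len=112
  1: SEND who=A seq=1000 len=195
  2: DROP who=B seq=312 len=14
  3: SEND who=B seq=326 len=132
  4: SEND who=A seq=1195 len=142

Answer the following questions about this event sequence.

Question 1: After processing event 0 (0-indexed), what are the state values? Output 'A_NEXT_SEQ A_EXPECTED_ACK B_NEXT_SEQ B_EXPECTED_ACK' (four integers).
After event 0: A_seq=1000 A_ack=312 B_seq=312 B_ack=1000

1000 312 312 1000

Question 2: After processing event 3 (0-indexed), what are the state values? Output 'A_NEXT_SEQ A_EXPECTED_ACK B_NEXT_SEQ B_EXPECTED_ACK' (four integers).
After event 0: A_seq=1000 A_ack=312 B_seq=312 B_ack=1000
After event 1: A_seq=1195 A_ack=312 B_seq=312 B_ack=1195
After event 2: A_seq=1195 A_ack=312 B_seq=326 B_ack=1195
After event 3: A_seq=1195 A_ack=312 B_seq=458 B_ack=1195

1195 312 458 1195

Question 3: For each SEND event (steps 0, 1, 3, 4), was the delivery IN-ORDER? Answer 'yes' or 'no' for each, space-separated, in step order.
Step 0: SEND seq=200 -> in-order
Step 1: SEND seq=1000 -> in-order
Step 3: SEND seq=326 -> out-of-order
Step 4: SEND seq=1195 -> in-order

Answer: yes yes no yes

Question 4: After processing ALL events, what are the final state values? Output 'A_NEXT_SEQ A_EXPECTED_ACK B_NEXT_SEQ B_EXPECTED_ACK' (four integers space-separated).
After event 0: A_seq=1000 A_ack=312 B_seq=312 B_ack=1000
After event 1: A_seq=1195 A_ack=312 B_seq=312 B_ack=1195
After event 2: A_seq=1195 A_ack=312 B_seq=326 B_ack=1195
After event 3: A_seq=1195 A_ack=312 B_seq=458 B_ack=1195
After event 4: A_seq=1337 A_ack=312 B_seq=458 B_ack=1337

Answer: 1337 312 458 1337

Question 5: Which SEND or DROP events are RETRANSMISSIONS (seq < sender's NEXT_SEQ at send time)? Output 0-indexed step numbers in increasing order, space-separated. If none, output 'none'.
Answer: none

Derivation:
Step 0: SEND seq=200 -> fresh
Step 1: SEND seq=1000 -> fresh
Step 2: DROP seq=312 -> fresh
Step 3: SEND seq=326 -> fresh
Step 4: SEND seq=1195 -> fresh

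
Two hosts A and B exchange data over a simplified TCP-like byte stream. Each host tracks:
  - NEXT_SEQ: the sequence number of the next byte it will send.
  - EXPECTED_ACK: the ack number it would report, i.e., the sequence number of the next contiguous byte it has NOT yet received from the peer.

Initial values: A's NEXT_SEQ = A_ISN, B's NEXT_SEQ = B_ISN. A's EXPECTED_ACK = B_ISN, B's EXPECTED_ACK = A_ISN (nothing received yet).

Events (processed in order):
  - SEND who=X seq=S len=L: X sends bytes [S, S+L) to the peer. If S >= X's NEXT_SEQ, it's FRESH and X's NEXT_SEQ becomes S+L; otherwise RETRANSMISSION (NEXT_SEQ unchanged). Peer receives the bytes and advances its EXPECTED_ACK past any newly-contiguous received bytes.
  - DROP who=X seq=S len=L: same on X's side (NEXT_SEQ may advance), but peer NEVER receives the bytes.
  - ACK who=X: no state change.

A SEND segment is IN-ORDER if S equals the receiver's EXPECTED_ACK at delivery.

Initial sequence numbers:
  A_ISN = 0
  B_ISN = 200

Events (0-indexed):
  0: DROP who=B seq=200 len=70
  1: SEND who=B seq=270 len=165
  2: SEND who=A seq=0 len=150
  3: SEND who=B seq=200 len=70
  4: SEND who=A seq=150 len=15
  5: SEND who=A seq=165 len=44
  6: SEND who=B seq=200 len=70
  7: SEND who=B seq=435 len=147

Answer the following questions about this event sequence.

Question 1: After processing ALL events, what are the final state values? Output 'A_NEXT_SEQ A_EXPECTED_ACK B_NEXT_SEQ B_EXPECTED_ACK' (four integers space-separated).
Answer: 209 582 582 209

Derivation:
After event 0: A_seq=0 A_ack=200 B_seq=270 B_ack=0
After event 1: A_seq=0 A_ack=200 B_seq=435 B_ack=0
After event 2: A_seq=150 A_ack=200 B_seq=435 B_ack=150
After event 3: A_seq=150 A_ack=435 B_seq=435 B_ack=150
After event 4: A_seq=165 A_ack=435 B_seq=435 B_ack=165
After event 5: A_seq=209 A_ack=435 B_seq=435 B_ack=209
After event 6: A_seq=209 A_ack=435 B_seq=435 B_ack=209
After event 7: A_seq=209 A_ack=582 B_seq=582 B_ack=209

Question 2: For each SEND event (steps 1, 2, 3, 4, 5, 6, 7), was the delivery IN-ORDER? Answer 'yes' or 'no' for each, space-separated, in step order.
Step 1: SEND seq=270 -> out-of-order
Step 2: SEND seq=0 -> in-order
Step 3: SEND seq=200 -> in-order
Step 4: SEND seq=150 -> in-order
Step 5: SEND seq=165 -> in-order
Step 6: SEND seq=200 -> out-of-order
Step 7: SEND seq=435 -> in-order

Answer: no yes yes yes yes no yes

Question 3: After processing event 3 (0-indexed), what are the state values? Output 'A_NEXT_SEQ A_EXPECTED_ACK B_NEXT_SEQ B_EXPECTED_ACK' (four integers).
After event 0: A_seq=0 A_ack=200 B_seq=270 B_ack=0
After event 1: A_seq=0 A_ack=200 B_seq=435 B_ack=0
After event 2: A_seq=150 A_ack=200 B_seq=435 B_ack=150
After event 3: A_seq=150 A_ack=435 B_seq=435 B_ack=150

150 435 435 150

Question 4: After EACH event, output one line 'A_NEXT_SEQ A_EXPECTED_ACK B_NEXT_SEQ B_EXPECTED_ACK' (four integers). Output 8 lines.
0 200 270 0
0 200 435 0
150 200 435 150
150 435 435 150
165 435 435 165
209 435 435 209
209 435 435 209
209 582 582 209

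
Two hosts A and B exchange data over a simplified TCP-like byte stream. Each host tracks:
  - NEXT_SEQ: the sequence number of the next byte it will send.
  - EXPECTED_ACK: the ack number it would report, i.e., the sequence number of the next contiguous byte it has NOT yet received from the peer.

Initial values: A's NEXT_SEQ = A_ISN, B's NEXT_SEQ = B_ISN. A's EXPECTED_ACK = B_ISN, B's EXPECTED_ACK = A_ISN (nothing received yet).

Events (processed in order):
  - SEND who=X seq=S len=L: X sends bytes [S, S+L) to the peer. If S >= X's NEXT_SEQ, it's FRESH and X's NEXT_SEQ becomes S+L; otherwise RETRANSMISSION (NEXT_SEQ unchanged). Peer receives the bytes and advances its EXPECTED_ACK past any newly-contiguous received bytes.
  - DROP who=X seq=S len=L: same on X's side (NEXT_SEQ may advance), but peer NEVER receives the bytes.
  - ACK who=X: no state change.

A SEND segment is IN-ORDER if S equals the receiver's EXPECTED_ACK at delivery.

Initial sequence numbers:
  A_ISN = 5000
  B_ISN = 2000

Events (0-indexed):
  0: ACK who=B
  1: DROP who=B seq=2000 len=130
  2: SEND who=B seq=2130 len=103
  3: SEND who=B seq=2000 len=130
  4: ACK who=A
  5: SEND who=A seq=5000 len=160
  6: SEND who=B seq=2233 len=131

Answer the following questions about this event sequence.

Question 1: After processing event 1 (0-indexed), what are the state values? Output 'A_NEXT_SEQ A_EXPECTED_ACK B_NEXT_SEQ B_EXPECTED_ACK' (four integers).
After event 0: A_seq=5000 A_ack=2000 B_seq=2000 B_ack=5000
After event 1: A_seq=5000 A_ack=2000 B_seq=2130 B_ack=5000

5000 2000 2130 5000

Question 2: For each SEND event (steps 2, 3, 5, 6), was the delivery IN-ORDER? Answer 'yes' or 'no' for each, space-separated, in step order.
Step 2: SEND seq=2130 -> out-of-order
Step 3: SEND seq=2000 -> in-order
Step 5: SEND seq=5000 -> in-order
Step 6: SEND seq=2233 -> in-order

Answer: no yes yes yes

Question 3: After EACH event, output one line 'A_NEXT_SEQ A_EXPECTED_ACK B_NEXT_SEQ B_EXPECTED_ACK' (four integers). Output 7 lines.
5000 2000 2000 5000
5000 2000 2130 5000
5000 2000 2233 5000
5000 2233 2233 5000
5000 2233 2233 5000
5160 2233 2233 5160
5160 2364 2364 5160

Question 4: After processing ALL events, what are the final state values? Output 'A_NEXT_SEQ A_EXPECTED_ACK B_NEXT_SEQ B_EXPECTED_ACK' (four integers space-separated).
After event 0: A_seq=5000 A_ack=2000 B_seq=2000 B_ack=5000
After event 1: A_seq=5000 A_ack=2000 B_seq=2130 B_ack=5000
After event 2: A_seq=5000 A_ack=2000 B_seq=2233 B_ack=5000
After event 3: A_seq=5000 A_ack=2233 B_seq=2233 B_ack=5000
After event 4: A_seq=5000 A_ack=2233 B_seq=2233 B_ack=5000
After event 5: A_seq=5160 A_ack=2233 B_seq=2233 B_ack=5160
After event 6: A_seq=5160 A_ack=2364 B_seq=2364 B_ack=5160

Answer: 5160 2364 2364 5160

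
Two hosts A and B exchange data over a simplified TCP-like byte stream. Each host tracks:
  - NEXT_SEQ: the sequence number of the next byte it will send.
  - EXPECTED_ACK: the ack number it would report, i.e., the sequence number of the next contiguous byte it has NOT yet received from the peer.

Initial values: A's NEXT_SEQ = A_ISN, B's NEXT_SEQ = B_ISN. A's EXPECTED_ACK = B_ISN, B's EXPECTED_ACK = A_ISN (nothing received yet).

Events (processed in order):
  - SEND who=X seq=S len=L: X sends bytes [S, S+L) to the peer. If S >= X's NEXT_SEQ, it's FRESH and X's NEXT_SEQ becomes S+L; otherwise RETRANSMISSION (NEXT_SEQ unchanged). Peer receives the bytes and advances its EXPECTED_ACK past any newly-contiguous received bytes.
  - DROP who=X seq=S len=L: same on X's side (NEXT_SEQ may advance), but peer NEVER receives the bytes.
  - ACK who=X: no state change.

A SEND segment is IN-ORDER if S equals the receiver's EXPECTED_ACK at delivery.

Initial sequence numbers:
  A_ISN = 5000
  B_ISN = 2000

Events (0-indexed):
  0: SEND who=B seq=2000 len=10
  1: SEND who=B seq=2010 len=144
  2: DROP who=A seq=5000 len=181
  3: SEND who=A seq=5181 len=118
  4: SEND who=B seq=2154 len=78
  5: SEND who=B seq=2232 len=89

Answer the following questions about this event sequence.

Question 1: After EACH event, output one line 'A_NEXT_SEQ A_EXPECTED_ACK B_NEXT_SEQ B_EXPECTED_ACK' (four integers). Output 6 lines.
5000 2010 2010 5000
5000 2154 2154 5000
5181 2154 2154 5000
5299 2154 2154 5000
5299 2232 2232 5000
5299 2321 2321 5000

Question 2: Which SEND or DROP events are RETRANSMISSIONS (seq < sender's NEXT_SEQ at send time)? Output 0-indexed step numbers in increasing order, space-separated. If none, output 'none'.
Answer: none

Derivation:
Step 0: SEND seq=2000 -> fresh
Step 1: SEND seq=2010 -> fresh
Step 2: DROP seq=5000 -> fresh
Step 3: SEND seq=5181 -> fresh
Step 4: SEND seq=2154 -> fresh
Step 5: SEND seq=2232 -> fresh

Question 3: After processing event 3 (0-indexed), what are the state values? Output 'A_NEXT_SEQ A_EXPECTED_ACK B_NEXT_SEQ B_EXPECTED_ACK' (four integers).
After event 0: A_seq=5000 A_ack=2010 B_seq=2010 B_ack=5000
After event 1: A_seq=5000 A_ack=2154 B_seq=2154 B_ack=5000
After event 2: A_seq=5181 A_ack=2154 B_seq=2154 B_ack=5000
After event 3: A_seq=5299 A_ack=2154 B_seq=2154 B_ack=5000

5299 2154 2154 5000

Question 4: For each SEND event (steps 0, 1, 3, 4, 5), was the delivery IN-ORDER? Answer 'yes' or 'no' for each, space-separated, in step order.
Step 0: SEND seq=2000 -> in-order
Step 1: SEND seq=2010 -> in-order
Step 3: SEND seq=5181 -> out-of-order
Step 4: SEND seq=2154 -> in-order
Step 5: SEND seq=2232 -> in-order

Answer: yes yes no yes yes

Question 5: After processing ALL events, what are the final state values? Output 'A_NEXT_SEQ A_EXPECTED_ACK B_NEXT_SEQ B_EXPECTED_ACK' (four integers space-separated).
Answer: 5299 2321 2321 5000

Derivation:
After event 0: A_seq=5000 A_ack=2010 B_seq=2010 B_ack=5000
After event 1: A_seq=5000 A_ack=2154 B_seq=2154 B_ack=5000
After event 2: A_seq=5181 A_ack=2154 B_seq=2154 B_ack=5000
After event 3: A_seq=5299 A_ack=2154 B_seq=2154 B_ack=5000
After event 4: A_seq=5299 A_ack=2232 B_seq=2232 B_ack=5000
After event 5: A_seq=5299 A_ack=2321 B_seq=2321 B_ack=5000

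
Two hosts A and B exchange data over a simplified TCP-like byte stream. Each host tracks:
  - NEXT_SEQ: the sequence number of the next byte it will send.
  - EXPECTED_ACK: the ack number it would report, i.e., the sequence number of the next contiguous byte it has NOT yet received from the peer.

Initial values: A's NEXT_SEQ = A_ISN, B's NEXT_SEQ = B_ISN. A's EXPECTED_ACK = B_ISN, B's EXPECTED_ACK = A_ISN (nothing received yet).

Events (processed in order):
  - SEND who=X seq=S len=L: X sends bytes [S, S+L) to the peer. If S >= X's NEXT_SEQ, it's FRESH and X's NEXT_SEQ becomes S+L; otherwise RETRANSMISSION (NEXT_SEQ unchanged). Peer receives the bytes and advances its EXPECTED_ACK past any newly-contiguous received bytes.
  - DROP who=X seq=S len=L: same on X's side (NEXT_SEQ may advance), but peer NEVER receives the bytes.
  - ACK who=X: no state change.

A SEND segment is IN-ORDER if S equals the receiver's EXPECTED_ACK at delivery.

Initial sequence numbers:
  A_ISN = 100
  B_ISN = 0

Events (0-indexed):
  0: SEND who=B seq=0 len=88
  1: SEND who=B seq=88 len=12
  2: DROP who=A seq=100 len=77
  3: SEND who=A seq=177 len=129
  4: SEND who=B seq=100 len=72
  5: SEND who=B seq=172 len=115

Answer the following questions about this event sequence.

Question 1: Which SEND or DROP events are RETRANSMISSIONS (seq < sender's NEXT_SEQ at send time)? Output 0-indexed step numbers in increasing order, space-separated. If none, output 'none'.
Answer: none

Derivation:
Step 0: SEND seq=0 -> fresh
Step 1: SEND seq=88 -> fresh
Step 2: DROP seq=100 -> fresh
Step 3: SEND seq=177 -> fresh
Step 4: SEND seq=100 -> fresh
Step 5: SEND seq=172 -> fresh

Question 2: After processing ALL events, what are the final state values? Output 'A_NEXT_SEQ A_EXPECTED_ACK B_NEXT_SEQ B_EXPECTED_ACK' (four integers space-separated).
After event 0: A_seq=100 A_ack=88 B_seq=88 B_ack=100
After event 1: A_seq=100 A_ack=100 B_seq=100 B_ack=100
After event 2: A_seq=177 A_ack=100 B_seq=100 B_ack=100
After event 3: A_seq=306 A_ack=100 B_seq=100 B_ack=100
After event 4: A_seq=306 A_ack=172 B_seq=172 B_ack=100
After event 5: A_seq=306 A_ack=287 B_seq=287 B_ack=100

Answer: 306 287 287 100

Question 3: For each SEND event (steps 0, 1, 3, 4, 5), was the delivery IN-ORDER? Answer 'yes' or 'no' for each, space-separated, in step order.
Answer: yes yes no yes yes

Derivation:
Step 0: SEND seq=0 -> in-order
Step 1: SEND seq=88 -> in-order
Step 3: SEND seq=177 -> out-of-order
Step 4: SEND seq=100 -> in-order
Step 5: SEND seq=172 -> in-order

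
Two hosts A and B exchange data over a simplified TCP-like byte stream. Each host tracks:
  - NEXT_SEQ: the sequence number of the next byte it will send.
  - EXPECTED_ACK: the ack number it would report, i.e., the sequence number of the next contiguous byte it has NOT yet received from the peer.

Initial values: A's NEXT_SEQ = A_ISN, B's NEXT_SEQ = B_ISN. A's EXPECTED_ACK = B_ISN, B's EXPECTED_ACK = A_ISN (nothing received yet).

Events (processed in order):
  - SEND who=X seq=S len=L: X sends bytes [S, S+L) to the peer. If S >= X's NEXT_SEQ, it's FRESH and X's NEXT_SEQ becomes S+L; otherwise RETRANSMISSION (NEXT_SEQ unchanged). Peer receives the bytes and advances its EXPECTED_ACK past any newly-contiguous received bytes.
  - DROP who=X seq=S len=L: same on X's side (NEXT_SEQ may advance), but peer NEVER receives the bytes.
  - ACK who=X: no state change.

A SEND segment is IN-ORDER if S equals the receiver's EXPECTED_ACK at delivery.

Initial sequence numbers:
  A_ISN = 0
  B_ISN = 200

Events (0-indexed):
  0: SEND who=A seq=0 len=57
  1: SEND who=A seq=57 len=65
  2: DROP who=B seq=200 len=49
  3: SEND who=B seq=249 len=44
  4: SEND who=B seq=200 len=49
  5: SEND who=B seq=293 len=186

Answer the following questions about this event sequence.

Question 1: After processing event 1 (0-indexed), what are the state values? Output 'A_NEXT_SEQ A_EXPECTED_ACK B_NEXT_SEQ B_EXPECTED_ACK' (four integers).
After event 0: A_seq=57 A_ack=200 B_seq=200 B_ack=57
After event 1: A_seq=122 A_ack=200 B_seq=200 B_ack=122

122 200 200 122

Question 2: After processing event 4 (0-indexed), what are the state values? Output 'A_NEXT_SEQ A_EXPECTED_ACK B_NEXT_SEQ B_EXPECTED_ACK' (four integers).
After event 0: A_seq=57 A_ack=200 B_seq=200 B_ack=57
After event 1: A_seq=122 A_ack=200 B_seq=200 B_ack=122
After event 2: A_seq=122 A_ack=200 B_seq=249 B_ack=122
After event 3: A_seq=122 A_ack=200 B_seq=293 B_ack=122
After event 4: A_seq=122 A_ack=293 B_seq=293 B_ack=122

122 293 293 122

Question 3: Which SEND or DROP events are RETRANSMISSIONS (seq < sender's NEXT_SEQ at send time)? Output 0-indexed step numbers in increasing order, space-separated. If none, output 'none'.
Step 0: SEND seq=0 -> fresh
Step 1: SEND seq=57 -> fresh
Step 2: DROP seq=200 -> fresh
Step 3: SEND seq=249 -> fresh
Step 4: SEND seq=200 -> retransmit
Step 5: SEND seq=293 -> fresh

Answer: 4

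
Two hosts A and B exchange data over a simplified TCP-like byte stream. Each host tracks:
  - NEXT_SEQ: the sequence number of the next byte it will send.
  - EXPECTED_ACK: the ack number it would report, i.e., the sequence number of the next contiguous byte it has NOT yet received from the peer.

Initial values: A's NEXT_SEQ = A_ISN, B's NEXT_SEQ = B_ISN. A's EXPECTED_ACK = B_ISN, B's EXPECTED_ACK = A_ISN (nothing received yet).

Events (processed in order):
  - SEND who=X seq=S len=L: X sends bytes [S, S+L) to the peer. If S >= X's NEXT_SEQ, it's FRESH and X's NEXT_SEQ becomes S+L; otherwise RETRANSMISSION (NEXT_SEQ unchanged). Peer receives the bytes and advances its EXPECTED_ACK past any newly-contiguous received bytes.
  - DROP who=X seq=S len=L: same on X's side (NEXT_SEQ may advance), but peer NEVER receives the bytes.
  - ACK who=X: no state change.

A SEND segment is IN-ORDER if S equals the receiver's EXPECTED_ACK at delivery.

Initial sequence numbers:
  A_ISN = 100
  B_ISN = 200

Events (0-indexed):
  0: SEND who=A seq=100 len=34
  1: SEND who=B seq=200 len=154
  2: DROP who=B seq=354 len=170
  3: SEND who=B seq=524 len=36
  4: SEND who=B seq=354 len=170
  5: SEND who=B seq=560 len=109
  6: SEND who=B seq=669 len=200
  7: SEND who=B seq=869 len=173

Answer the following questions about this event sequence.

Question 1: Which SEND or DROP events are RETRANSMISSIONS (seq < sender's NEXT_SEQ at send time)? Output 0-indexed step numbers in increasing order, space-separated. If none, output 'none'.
Answer: 4

Derivation:
Step 0: SEND seq=100 -> fresh
Step 1: SEND seq=200 -> fresh
Step 2: DROP seq=354 -> fresh
Step 3: SEND seq=524 -> fresh
Step 4: SEND seq=354 -> retransmit
Step 5: SEND seq=560 -> fresh
Step 6: SEND seq=669 -> fresh
Step 7: SEND seq=869 -> fresh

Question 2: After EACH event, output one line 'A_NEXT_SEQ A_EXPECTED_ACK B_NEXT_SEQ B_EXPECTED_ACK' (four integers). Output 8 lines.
134 200 200 134
134 354 354 134
134 354 524 134
134 354 560 134
134 560 560 134
134 669 669 134
134 869 869 134
134 1042 1042 134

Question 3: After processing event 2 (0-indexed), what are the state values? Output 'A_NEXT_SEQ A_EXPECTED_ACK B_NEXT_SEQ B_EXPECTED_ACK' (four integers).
After event 0: A_seq=134 A_ack=200 B_seq=200 B_ack=134
After event 1: A_seq=134 A_ack=354 B_seq=354 B_ack=134
After event 2: A_seq=134 A_ack=354 B_seq=524 B_ack=134

134 354 524 134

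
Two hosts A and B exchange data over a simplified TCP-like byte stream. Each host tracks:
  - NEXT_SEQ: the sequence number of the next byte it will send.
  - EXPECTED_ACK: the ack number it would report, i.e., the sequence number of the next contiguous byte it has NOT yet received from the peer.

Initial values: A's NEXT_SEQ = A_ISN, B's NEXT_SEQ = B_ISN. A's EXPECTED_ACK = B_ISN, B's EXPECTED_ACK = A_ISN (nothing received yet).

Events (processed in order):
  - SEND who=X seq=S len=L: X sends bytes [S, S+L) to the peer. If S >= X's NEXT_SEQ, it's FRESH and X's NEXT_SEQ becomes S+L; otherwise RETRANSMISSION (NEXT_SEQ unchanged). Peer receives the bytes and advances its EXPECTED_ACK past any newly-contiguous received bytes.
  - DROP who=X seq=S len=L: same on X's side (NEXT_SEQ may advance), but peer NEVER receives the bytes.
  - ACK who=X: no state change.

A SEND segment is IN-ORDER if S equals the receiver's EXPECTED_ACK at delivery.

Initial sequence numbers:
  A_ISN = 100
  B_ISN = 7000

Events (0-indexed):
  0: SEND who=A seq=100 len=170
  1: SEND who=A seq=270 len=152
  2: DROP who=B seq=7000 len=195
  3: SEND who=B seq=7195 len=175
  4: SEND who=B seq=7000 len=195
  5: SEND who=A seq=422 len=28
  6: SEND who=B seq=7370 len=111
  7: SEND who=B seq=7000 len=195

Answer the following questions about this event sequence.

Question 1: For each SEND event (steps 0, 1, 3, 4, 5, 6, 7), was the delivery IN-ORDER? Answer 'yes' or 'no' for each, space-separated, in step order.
Step 0: SEND seq=100 -> in-order
Step 1: SEND seq=270 -> in-order
Step 3: SEND seq=7195 -> out-of-order
Step 4: SEND seq=7000 -> in-order
Step 5: SEND seq=422 -> in-order
Step 6: SEND seq=7370 -> in-order
Step 7: SEND seq=7000 -> out-of-order

Answer: yes yes no yes yes yes no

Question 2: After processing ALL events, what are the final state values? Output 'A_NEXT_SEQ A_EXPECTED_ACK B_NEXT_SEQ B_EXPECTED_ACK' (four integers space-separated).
After event 0: A_seq=270 A_ack=7000 B_seq=7000 B_ack=270
After event 1: A_seq=422 A_ack=7000 B_seq=7000 B_ack=422
After event 2: A_seq=422 A_ack=7000 B_seq=7195 B_ack=422
After event 3: A_seq=422 A_ack=7000 B_seq=7370 B_ack=422
After event 4: A_seq=422 A_ack=7370 B_seq=7370 B_ack=422
After event 5: A_seq=450 A_ack=7370 B_seq=7370 B_ack=450
After event 6: A_seq=450 A_ack=7481 B_seq=7481 B_ack=450
After event 7: A_seq=450 A_ack=7481 B_seq=7481 B_ack=450

Answer: 450 7481 7481 450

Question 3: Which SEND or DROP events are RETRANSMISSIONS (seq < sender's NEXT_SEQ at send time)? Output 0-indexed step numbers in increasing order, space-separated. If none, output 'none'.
Step 0: SEND seq=100 -> fresh
Step 1: SEND seq=270 -> fresh
Step 2: DROP seq=7000 -> fresh
Step 3: SEND seq=7195 -> fresh
Step 4: SEND seq=7000 -> retransmit
Step 5: SEND seq=422 -> fresh
Step 6: SEND seq=7370 -> fresh
Step 7: SEND seq=7000 -> retransmit

Answer: 4 7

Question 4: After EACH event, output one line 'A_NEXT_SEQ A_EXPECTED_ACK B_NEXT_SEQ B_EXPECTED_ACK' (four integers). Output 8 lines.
270 7000 7000 270
422 7000 7000 422
422 7000 7195 422
422 7000 7370 422
422 7370 7370 422
450 7370 7370 450
450 7481 7481 450
450 7481 7481 450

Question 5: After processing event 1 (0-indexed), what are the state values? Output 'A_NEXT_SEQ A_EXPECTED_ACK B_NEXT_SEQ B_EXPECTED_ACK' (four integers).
After event 0: A_seq=270 A_ack=7000 B_seq=7000 B_ack=270
After event 1: A_seq=422 A_ack=7000 B_seq=7000 B_ack=422

422 7000 7000 422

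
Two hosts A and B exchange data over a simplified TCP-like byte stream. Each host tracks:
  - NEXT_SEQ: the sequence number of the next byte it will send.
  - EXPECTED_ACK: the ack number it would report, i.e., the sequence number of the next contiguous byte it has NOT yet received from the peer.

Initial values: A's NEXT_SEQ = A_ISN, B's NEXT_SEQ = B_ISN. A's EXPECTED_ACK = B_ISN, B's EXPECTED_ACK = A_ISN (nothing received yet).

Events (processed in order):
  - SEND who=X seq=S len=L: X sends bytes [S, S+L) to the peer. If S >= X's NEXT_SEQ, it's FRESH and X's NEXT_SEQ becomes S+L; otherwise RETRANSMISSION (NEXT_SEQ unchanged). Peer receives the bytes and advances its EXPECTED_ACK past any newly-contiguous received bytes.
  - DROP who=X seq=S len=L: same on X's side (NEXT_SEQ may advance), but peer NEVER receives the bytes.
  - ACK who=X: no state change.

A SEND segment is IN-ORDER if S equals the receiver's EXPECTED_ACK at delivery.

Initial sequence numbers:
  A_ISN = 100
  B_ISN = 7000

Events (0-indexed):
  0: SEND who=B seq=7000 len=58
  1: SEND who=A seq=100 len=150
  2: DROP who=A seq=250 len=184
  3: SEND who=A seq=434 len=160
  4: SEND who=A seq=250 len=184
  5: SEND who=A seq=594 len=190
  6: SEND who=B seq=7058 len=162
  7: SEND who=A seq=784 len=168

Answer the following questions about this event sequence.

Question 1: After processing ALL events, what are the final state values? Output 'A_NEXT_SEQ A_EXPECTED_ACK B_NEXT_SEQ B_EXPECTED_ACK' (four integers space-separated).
Answer: 952 7220 7220 952

Derivation:
After event 0: A_seq=100 A_ack=7058 B_seq=7058 B_ack=100
After event 1: A_seq=250 A_ack=7058 B_seq=7058 B_ack=250
After event 2: A_seq=434 A_ack=7058 B_seq=7058 B_ack=250
After event 3: A_seq=594 A_ack=7058 B_seq=7058 B_ack=250
After event 4: A_seq=594 A_ack=7058 B_seq=7058 B_ack=594
After event 5: A_seq=784 A_ack=7058 B_seq=7058 B_ack=784
After event 6: A_seq=784 A_ack=7220 B_seq=7220 B_ack=784
After event 7: A_seq=952 A_ack=7220 B_seq=7220 B_ack=952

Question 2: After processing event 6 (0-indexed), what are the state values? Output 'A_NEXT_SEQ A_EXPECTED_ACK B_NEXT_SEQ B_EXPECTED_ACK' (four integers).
After event 0: A_seq=100 A_ack=7058 B_seq=7058 B_ack=100
After event 1: A_seq=250 A_ack=7058 B_seq=7058 B_ack=250
After event 2: A_seq=434 A_ack=7058 B_seq=7058 B_ack=250
After event 3: A_seq=594 A_ack=7058 B_seq=7058 B_ack=250
After event 4: A_seq=594 A_ack=7058 B_seq=7058 B_ack=594
After event 5: A_seq=784 A_ack=7058 B_seq=7058 B_ack=784
After event 6: A_seq=784 A_ack=7220 B_seq=7220 B_ack=784

784 7220 7220 784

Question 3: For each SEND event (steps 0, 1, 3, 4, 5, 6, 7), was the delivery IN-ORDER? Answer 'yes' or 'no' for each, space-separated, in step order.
Step 0: SEND seq=7000 -> in-order
Step 1: SEND seq=100 -> in-order
Step 3: SEND seq=434 -> out-of-order
Step 4: SEND seq=250 -> in-order
Step 5: SEND seq=594 -> in-order
Step 6: SEND seq=7058 -> in-order
Step 7: SEND seq=784 -> in-order

Answer: yes yes no yes yes yes yes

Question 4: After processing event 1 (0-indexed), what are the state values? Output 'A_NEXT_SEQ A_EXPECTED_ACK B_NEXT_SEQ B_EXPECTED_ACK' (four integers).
After event 0: A_seq=100 A_ack=7058 B_seq=7058 B_ack=100
After event 1: A_seq=250 A_ack=7058 B_seq=7058 B_ack=250

250 7058 7058 250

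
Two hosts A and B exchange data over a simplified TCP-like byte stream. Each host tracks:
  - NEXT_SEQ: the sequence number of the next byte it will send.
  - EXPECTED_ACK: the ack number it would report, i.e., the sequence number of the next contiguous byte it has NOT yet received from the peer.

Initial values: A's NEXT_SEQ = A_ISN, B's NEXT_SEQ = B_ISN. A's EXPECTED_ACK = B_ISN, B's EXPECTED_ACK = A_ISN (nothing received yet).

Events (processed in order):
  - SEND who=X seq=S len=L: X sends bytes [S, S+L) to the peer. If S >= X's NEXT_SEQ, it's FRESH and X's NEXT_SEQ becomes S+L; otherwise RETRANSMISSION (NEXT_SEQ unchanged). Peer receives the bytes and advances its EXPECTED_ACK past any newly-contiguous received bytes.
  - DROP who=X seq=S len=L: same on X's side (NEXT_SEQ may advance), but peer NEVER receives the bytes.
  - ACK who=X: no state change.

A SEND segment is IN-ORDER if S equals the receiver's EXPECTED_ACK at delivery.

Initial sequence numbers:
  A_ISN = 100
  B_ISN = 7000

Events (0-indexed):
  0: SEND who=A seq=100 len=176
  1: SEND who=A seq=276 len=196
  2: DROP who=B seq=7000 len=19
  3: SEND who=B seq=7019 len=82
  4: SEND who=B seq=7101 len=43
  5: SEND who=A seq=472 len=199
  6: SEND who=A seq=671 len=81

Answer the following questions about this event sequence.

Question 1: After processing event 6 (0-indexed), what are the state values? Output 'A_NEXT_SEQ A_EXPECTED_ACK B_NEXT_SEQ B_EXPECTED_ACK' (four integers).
After event 0: A_seq=276 A_ack=7000 B_seq=7000 B_ack=276
After event 1: A_seq=472 A_ack=7000 B_seq=7000 B_ack=472
After event 2: A_seq=472 A_ack=7000 B_seq=7019 B_ack=472
After event 3: A_seq=472 A_ack=7000 B_seq=7101 B_ack=472
After event 4: A_seq=472 A_ack=7000 B_seq=7144 B_ack=472
After event 5: A_seq=671 A_ack=7000 B_seq=7144 B_ack=671
After event 6: A_seq=752 A_ack=7000 B_seq=7144 B_ack=752

752 7000 7144 752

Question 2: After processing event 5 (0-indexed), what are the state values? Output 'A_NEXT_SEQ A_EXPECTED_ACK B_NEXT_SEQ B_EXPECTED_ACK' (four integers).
After event 0: A_seq=276 A_ack=7000 B_seq=7000 B_ack=276
After event 1: A_seq=472 A_ack=7000 B_seq=7000 B_ack=472
After event 2: A_seq=472 A_ack=7000 B_seq=7019 B_ack=472
After event 3: A_seq=472 A_ack=7000 B_seq=7101 B_ack=472
After event 4: A_seq=472 A_ack=7000 B_seq=7144 B_ack=472
After event 5: A_seq=671 A_ack=7000 B_seq=7144 B_ack=671

671 7000 7144 671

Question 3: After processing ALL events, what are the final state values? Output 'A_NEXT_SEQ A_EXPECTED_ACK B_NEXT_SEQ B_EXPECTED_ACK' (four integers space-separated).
After event 0: A_seq=276 A_ack=7000 B_seq=7000 B_ack=276
After event 1: A_seq=472 A_ack=7000 B_seq=7000 B_ack=472
After event 2: A_seq=472 A_ack=7000 B_seq=7019 B_ack=472
After event 3: A_seq=472 A_ack=7000 B_seq=7101 B_ack=472
After event 4: A_seq=472 A_ack=7000 B_seq=7144 B_ack=472
After event 5: A_seq=671 A_ack=7000 B_seq=7144 B_ack=671
After event 6: A_seq=752 A_ack=7000 B_seq=7144 B_ack=752

Answer: 752 7000 7144 752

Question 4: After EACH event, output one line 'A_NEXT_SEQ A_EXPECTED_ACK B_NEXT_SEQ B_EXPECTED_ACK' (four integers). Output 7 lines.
276 7000 7000 276
472 7000 7000 472
472 7000 7019 472
472 7000 7101 472
472 7000 7144 472
671 7000 7144 671
752 7000 7144 752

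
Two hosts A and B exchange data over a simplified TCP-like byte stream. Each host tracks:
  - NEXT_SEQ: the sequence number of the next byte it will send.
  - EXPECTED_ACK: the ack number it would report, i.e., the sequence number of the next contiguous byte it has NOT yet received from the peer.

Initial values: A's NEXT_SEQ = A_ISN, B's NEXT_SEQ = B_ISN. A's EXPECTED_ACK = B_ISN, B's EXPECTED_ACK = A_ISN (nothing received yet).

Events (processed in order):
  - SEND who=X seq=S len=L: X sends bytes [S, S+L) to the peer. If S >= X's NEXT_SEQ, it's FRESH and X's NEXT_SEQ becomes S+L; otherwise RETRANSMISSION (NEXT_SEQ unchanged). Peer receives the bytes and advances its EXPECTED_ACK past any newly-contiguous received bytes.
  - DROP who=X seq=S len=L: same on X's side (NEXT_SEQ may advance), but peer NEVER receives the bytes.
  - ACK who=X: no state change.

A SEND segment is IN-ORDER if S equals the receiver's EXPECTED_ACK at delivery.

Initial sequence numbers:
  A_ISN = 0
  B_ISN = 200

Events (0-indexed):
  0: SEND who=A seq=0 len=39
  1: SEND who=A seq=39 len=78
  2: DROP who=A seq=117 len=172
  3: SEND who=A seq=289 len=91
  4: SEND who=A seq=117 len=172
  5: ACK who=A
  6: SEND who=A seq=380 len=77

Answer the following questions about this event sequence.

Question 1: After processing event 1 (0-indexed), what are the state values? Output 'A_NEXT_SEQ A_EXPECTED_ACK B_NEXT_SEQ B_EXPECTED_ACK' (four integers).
After event 0: A_seq=39 A_ack=200 B_seq=200 B_ack=39
After event 1: A_seq=117 A_ack=200 B_seq=200 B_ack=117

117 200 200 117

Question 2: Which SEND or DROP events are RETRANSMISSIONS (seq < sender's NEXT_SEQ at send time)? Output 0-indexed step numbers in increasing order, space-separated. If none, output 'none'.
Answer: 4

Derivation:
Step 0: SEND seq=0 -> fresh
Step 1: SEND seq=39 -> fresh
Step 2: DROP seq=117 -> fresh
Step 3: SEND seq=289 -> fresh
Step 4: SEND seq=117 -> retransmit
Step 6: SEND seq=380 -> fresh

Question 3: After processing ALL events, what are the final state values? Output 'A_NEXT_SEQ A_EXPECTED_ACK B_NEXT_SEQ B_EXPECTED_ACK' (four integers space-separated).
Answer: 457 200 200 457

Derivation:
After event 0: A_seq=39 A_ack=200 B_seq=200 B_ack=39
After event 1: A_seq=117 A_ack=200 B_seq=200 B_ack=117
After event 2: A_seq=289 A_ack=200 B_seq=200 B_ack=117
After event 3: A_seq=380 A_ack=200 B_seq=200 B_ack=117
After event 4: A_seq=380 A_ack=200 B_seq=200 B_ack=380
After event 5: A_seq=380 A_ack=200 B_seq=200 B_ack=380
After event 6: A_seq=457 A_ack=200 B_seq=200 B_ack=457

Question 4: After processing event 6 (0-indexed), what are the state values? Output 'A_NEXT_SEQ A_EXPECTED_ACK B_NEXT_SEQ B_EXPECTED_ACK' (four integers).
After event 0: A_seq=39 A_ack=200 B_seq=200 B_ack=39
After event 1: A_seq=117 A_ack=200 B_seq=200 B_ack=117
After event 2: A_seq=289 A_ack=200 B_seq=200 B_ack=117
After event 3: A_seq=380 A_ack=200 B_seq=200 B_ack=117
After event 4: A_seq=380 A_ack=200 B_seq=200 B_ack=380
After event 5: A_seq=380 A_ack=200 B_seq=200 B_ack=380
After event 6: A_seq=457 A_ack=200 B_seq=200 B_ack=457

457 200 200 457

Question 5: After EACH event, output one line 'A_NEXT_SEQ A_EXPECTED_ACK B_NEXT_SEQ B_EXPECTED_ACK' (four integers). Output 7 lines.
39 200 200 39
117 200 200 117
289 200 200 117
380 200 200 117
380 200 200 380
380 200 200 380
457 200 200 457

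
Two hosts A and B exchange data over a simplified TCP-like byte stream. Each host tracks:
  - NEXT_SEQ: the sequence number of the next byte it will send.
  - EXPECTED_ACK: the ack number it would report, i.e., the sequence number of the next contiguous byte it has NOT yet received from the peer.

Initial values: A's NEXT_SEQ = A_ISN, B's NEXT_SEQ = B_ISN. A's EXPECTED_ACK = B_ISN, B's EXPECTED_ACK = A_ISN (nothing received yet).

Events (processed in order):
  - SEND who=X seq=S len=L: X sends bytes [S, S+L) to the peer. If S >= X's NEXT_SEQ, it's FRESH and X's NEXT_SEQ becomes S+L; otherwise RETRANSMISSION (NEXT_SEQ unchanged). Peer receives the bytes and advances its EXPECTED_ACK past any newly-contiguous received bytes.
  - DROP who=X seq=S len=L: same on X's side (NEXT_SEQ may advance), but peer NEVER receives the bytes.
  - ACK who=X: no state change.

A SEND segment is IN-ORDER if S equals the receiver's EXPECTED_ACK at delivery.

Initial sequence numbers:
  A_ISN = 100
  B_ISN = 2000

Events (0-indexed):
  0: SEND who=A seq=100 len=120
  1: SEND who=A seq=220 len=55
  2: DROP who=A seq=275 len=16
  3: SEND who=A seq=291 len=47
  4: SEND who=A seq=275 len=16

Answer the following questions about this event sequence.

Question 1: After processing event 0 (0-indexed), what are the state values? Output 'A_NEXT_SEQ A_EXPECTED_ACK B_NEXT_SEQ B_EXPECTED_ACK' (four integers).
After event 0: A_seq=220 A_ack=2000 B_seq=2000 B_ack=220

220 2000 2000 220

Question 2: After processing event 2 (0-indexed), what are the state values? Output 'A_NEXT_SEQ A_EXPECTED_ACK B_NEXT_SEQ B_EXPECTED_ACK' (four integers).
After event 0: A_seq=220 A_ack=2000 B_seq=2000 B_ack=220
After event 1: A_seq=275 A_ack=2000 B_seq=2000 B_ack=275
After event 2: A_seq=291 A_ack=2000 B_seq=2000 B_ack=275

291 2000 2000 275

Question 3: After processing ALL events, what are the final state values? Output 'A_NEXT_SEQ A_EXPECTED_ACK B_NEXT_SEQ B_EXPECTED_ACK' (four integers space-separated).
Answer: 338 2000 2000 338

Derivation:
After event 0: A_seq=220 A_ack=2000 B_seq=2000 B_ack=220
After event 1: A_seq=275 A_ack=2000 B_seq=2000 B_ack=275
After event 2: A_seq=291 A_ack=2000 B_seq=2000 B_ack=275
After event 3: A_seq=338 A_ack=2000 B_seq=2000 B_ack=275
After event 4: A_seq=338 A_ack=2000 B_seq=2000 B_ack=338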